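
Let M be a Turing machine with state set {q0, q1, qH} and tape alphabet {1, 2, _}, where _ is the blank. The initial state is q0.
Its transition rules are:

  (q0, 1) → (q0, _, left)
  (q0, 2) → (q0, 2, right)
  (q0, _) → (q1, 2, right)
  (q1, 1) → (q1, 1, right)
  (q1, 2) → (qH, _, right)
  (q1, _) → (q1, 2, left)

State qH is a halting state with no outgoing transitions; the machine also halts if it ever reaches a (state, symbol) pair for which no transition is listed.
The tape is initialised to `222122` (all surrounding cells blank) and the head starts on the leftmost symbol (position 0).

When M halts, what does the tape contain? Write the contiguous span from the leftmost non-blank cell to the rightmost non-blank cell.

2222_2

q0 | [2]22122   read 2 → write 2, move right, go to q0
q0 | 2[2]2122   read 2 → write 2, move right, go to q0
q0 | 22[2]122   read 2 → write 2, move right, go to q0
q0 | 222[1]22   read 1 → write _, move left, go to q0
q0 | 22[2]_22   read 2 → write 2, move right, go to q0
q0 | 222[_]22   read _ → write 2, move right, go to q1
q1 | 2222[2]2   read 2 → write _, move right, go to qH
qH | 2222_[2]
The non-blank tape span at halt is 2222_2.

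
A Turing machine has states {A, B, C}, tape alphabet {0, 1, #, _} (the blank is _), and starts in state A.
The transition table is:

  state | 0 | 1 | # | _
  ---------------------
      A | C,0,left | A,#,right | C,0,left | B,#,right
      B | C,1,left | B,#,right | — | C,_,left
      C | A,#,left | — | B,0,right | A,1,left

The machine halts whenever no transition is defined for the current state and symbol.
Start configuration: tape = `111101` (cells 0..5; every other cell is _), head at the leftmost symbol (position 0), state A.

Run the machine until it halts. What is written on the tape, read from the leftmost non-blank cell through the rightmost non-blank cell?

#0##1#11

state=A head=0 tape=__[1]11101   (A,1)→(A,#,right)
state=A head=1 tape=__#[1]1101   (A,1)→(A,#,right)
state=A head=2 tape=__##[1]101   (A,1)→(A,#,right)
state=A head=3 tape=__###[1]01   (A,1)→(A,#,right)
state=A head=4 tape=__####[0]1   (A,0)→(C,0,left)
state=C head=3 tape=__###[#]01   (C,#)→(B,0,right)
state=B head=4 tape=__###0[0]1   (B,0)→(C,1,left)
state=C head=3 tape=__###[0]11   (C,0)→(A,#,left)
state=A head=2 tape=__##[#]#11   (A,#)→(C,0,left)
state=C head=1 tape=__#[#]0#11   (C,#)→(B,0,right)
state=B head=2 tape=__#0[0]#11   (B,0)→(C,1,left)
state=C head=1 tape=__#[0]1#11   (C,0)→(A,#,left)
state=A head=0 tape=__[#]#1#11   (A,#)→(C,0,left)
state=C head=-1 tape=_[_]0#1#11   (C,_)→(A,1,left)
state=A head=-2 tape=[_]10#1#11   (A,_)→(B,#,right)
state=B head=-1 tape=#[1]0#1#11   (B,1)→(B,#,right)
state=B head=0 tape=##[0]#1#11   (B,0)→(C,1,left)
state=C head=-1 tape=#[#]1#1#11   (C,#)→(B,0,right)
state=B head=0 tape=#0[1]#1#11   (B,1)→(B,#,right)
state=B head=1 tape=#0#[#]1#11
The non-blank tape span at halt is #0##1#11.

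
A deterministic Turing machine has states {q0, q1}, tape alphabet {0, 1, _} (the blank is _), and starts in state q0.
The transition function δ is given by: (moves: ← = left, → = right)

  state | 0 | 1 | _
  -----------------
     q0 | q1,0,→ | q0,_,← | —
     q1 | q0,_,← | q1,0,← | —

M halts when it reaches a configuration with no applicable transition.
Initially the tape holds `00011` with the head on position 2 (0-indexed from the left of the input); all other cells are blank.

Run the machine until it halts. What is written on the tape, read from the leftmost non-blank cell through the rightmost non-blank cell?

state=q0 head=2 tape=00[0]11   (q0,0)→(q1,0,→)
state=q1 head=3 tape=000[1]1   (q1,1)→(q1,0,←)
state=q1 head=2 tape=00[0]01   (q1,0)→(q0,_,←)
state=q0 head=1 tape=0[0]_01   (q0,0)→(q1,0,→)
state=q1 head=2 tape=00[_]01
The non-blank tape span at halt is 00_01.

00_01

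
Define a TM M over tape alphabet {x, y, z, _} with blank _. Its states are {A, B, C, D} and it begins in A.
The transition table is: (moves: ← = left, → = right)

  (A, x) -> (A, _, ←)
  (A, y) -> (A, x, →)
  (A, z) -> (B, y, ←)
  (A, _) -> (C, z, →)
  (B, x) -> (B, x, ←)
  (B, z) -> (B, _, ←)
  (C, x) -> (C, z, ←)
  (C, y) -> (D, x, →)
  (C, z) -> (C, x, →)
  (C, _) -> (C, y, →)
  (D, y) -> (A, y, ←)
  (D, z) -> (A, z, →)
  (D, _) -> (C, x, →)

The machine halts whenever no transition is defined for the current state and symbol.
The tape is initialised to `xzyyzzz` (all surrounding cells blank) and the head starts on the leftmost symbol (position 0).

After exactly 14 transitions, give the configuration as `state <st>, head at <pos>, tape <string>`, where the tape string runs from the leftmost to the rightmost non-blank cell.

A | _[x]zyyzzz   read x → write _, move ←, go to A
A | [_]_zyyzzz   read _ → write z, move →, go to C
C | z[_]zyyzzz   read _ → write y, move →, go to C
C | zy[z]yyzzz   read z → write x, move →, go to C
C | zyx[y]yzzz   read y → write x, move →, go to D
D | zyxx[y]zzz   read y → write y, move ←, go to A
A | zyx[x]yzzz   read x → write _, move ←, go to A
A | zy[x]_yzzz   read x → write _, move ←, go to A
A | z[y]__yzzz   read y → write x, move →, go to A
A | zx[_]_yzzz   read _ → write z, move →, go to C
C | zxz[_]yzzz   read _ → write y, move →, go to C
C | zxzy[y]zzz   read y → write x, move →, go to D
D | zxzyx[z]zz   read z → write z, move →, go to A
A | zxzyxz[z]z   read z → write y, move ←, go to B
B | zxzyx[z]yz
After 14 steps: state B, head at 4, tape zxzyxzyz.

state B, head at 4, tape zxzyxzyz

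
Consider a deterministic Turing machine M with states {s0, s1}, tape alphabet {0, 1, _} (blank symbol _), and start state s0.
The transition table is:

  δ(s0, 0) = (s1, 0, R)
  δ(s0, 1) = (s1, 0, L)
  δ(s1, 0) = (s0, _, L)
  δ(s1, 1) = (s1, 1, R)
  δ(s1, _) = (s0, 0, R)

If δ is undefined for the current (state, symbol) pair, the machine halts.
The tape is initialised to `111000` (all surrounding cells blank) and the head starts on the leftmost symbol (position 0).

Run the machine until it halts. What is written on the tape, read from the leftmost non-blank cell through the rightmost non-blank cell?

s0 | _[1]11000   read 1 → write 0, move L, go to s1
s1 | [_]011000   read _ → write 0, move R, go to s0
s0 | 0[0]11000   read 0 → write 0, move R, go to s1
s1 | 00[1]1000   read 1 → write 1, move R, go to s1
s1 | 001[1]000   read 1 → write 1, move R, go to s1
s1 | 0011[0]00   read 0 → write _, move L, go to s0
s0 | 001[1]_00   read 1 → write 0, move L, go to s1
s1 | 00[1]0_00   read 1 → write 1, move R, go to s1
s1 | 001[0]_00   read 0 → write _, move L, go to s0
s0 | 00[1]__00   read 1 → write 0, move L, go to s1
s1 | 0[0]0__00   read 0 → write _, move L, go to s0
s0 | [0]_0__00   read 0 → write 0, move R, go to s1
s1 | 0[_]0__00   read _ → write 0, move R, go to s0
s0 | 00[0]__00   read 0 → write 0, move R, go to s1
s1 | 000[_]_00   read _ → write 0, move R, go to s0
s0 | 0000[_]00
The non-blank tape span at halt is 0000_00.

0000_00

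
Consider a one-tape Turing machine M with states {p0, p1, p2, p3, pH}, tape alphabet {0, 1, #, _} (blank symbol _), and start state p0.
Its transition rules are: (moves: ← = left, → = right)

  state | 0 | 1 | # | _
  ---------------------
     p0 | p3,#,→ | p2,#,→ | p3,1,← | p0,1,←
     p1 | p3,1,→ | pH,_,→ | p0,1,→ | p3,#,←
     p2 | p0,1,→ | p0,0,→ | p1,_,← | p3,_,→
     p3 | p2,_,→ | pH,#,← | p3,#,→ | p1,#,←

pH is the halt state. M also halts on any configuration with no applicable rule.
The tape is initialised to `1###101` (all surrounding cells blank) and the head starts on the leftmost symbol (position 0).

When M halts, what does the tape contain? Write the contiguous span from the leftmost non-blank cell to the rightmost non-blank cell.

#__0#1###1

state=p0 head=0 tape=[1]###101___   (p0,1)→(p2,#,→)
state=p2 head=1 tape=#[#]##101___   (p2,#)→(p1,_,←)
state=p1 head=0 tape=[#]_##101___   (p1,#)→(p0,1,→)
state=p0 head=1 tape=1[_]##101___   (p0,_)→(p0,1,←)
state=p0 head=0 tape=[1]1##101___   (p0,1)→(p2,#,→)
state=p2 head=1 tape=#[1]##101___   (p2,1)→(p0,0,→)
state=p0 head=2 tape=#0[#]#101___   (p0,#)→(p3,1,←)
state=p3 head=1 tape=#[0]1#101___   (p3,0)→(p2,_,→)
state=p2 head=2 tape=#_[1]#101___   (p2,1)→(p0,0,→)
state=p0 head=3 tape=#_0[#]101___   (p0,#)→(p3,1,←)
state=p3 head=2 tape=#_[0]1101___   (p3,0)→(p2,_,→)
state=p2 head=3 tape=#__[1]101___   (p2,1)→(p0,0,→)
state=p0 head=4 tape=#__0[1]01___   (p0,1)→(p2,#,→)
state=p2 head=5 tape=#__0#[0]1___   (p2,0)→(p0,1,→)
state=p0 head=6 tape=#__0#1[1]___   (p0,1)→(p2,#,→)
state=p2 head=7 tape=#__0#1#[_]__   (p2,_)→(p3,_,→)
state=p3 head=8 tape=#__0#1#_[_]_   (p3,_)→(p1,#,←)
state=p1 head=7 tape=#__0#1#[_]#_   (p1,_)→(p3,#,←)
state=p3 head=6 tape=#__0#1[#]##_   (p3,#)→(p3,#,→)
state=p3 head=7 tape=#__0#1#[#]#_   (p3,#)→(p3,#,→)
state=p3 head=8 tape=#__0#1##[#]_   (p3,#)→(p3,#,→)
state=p3 head=9 tape=#__0#1###[_]   (p3,_)→(p1,#,←)
state=p1 head=8 tape=#__0#1##[#]#   (p1,#)→(p0,1,→)
state=p0 head=9 tape=#__0#1##1[#]   (p0,#)→(p3,1,←)
state=p3 head=8 tape=#__0#1##[1]1   (p3,1)→(pH,#,←)
state=pH head=7 tape=#__0#1#[#]#1
The non-blank tape span at halt is #__0#1###1.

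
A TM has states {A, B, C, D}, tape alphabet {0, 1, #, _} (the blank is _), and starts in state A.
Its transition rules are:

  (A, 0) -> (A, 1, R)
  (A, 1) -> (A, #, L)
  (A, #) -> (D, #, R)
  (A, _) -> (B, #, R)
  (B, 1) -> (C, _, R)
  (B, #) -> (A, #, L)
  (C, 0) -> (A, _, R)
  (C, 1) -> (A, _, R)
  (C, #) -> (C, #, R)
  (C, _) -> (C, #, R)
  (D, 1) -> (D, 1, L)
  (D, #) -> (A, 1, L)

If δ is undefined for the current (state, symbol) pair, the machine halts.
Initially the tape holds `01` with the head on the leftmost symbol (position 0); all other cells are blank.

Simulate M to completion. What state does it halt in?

D

state=A head=0 tape=__[0]1_   (A,0)→(A,1,R)
state=A head=1 tape=__1[1]_   (A,1)→(A,#,L)
state=A head=0 tape=__[1]#_   (A,1)→(A,#,L)
state=A head=-1 tape=_[_]##_   (A,_)→(B,#,R)
state=B head=0 tape=_#[#]#_   (B,#)→(A,#,L)
state=A head=-1 tape=_[#]##_   (A,#)→(D,#,R)
state=D head=0 tape=_#[#]#_   (D,#)→(A,1,L)
state=A head=-1 tape=_[#]1#_   (A,#)→(D,#,R)
state=D head=0 tape=_#[1]#_   (D,1)→(D,1,L)
state=D head=-1 tape=_[#]1#_   (D,#)→(A,1,L)
state=A head=-2 tape=[_]11#_   (A,_)→(B,#,R)
state=B head=-1 tape=#[1]1#_   (B,1)→(C,_,R)
state=C head=0 tape=#_[1]#_   (C,1)→(A,_,R)
state=A head=1 tape=#__[#]_   (A,#)→(D,#,R)
state=D head=2 tape=#__#[_]
No transition is defined for (D, _); M halts in state D.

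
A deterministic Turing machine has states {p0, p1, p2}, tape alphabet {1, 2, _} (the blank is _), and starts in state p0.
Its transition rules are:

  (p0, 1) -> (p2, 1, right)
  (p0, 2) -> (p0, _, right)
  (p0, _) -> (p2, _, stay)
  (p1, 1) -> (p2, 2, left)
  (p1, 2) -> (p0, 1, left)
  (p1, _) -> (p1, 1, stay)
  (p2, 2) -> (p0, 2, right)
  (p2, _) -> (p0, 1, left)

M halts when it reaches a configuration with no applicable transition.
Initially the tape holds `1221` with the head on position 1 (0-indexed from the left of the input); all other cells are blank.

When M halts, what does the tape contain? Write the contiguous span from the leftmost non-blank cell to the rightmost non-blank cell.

state=p0 head=1 tape=1[2]21_   (p0,2)→(p0,_,right)
state=p0 head=2 tape=1_[2]1_   (p0,2)→(p0,_,right)
state=p0 head=3 tape=1__[1]_   (p0,1)→(p2,1,right)
state=p2 head=4 tape=1__1[_]   (p2,_)→(p0,1,left)
state=p0 head=3 tape=1__[1]1   (p0,1)→(p2,1,right)
state=p2 head=4 tape=1__1[1]
The non-blank tape span at halt is 1__11.

1__11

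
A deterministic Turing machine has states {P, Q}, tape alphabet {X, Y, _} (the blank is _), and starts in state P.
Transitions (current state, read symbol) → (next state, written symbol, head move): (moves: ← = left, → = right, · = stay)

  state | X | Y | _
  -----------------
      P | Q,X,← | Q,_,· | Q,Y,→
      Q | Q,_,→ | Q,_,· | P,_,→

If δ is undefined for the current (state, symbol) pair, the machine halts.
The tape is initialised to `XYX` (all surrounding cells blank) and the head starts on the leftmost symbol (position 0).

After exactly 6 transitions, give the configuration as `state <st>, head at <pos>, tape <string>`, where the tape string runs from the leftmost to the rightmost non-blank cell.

P | _[X]YX   read X → write X, move ←, go to Q
Q | [_]XYX   read _ → write _, move →, go to P
P | _[X]YX   read X → write X, move ←, go to Q
Q | [_]XYX   read _ → write _, move →, go to P
P | _[X]YX   read X → write X, move ←, go to Q
Q | [_]XYX   read _ → write _, move →, go to P
P | _[X]YX
After 6 steps: state P, head at 0, tape XYX.

state P, head at 0, tape XYX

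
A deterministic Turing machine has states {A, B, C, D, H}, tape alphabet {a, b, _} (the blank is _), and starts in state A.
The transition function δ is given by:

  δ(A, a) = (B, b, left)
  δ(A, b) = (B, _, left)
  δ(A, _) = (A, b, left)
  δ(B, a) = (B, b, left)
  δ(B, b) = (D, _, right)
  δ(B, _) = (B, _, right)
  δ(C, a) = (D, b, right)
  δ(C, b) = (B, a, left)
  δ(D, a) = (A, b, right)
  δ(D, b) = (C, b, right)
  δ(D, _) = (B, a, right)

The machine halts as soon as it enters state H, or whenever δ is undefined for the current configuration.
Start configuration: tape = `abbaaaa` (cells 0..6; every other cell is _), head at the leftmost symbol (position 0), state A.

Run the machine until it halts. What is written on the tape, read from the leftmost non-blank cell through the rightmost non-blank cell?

bb_b

state=A head=0 tape=_[a]bbaaaa_   (A,a)→(B,b,left)
state=B head=-1 tape=[_]bbbaaaa_   (B,_)→(B,_,right)
state=B head=0 tape=_[b]bbaaaa_   (B,b)→(D,_,right)
state=D head=1 tape=__[b]baaaa_   (D,b)→(C,b,right)
state=C head=2 tape=__b[b]aaaa_   (C,b)→(B,a,left)
state=B head=1 tape=__[b]aaaaa_   (B,b)→(D,_,right)
state=D head=2 tape=___[a]aaaa_   (D,a)→(A,b,right)
state=A head=3 tape=___b[a]aaa_   (A,a)→(B,b,left)
state=B head=2 tape=___[b]baaa_   (B,b)→(D,_,right)
state=D head=3 tape=____[b]aaa_   (D,b)→(C,b,right)
state=C head=4 tape=____b[a]aa_   (C,a)→(D,b,right)
state=D head=5 tape=____bb[a]a_   (D,a)→(A,b,right)
state=A head=6 tape=____bbb[a]_   (A,a)→(B,b,left)
state=B head=5 tape=____bb[b]b_   (B,b)→(D,_,right)
state=D head=6 tape=____bb_[b]_   (D,b)→(C,b,right)
state=C head=7 tape=____bb_b[_]
The non-blank tape span at halt is bb_b.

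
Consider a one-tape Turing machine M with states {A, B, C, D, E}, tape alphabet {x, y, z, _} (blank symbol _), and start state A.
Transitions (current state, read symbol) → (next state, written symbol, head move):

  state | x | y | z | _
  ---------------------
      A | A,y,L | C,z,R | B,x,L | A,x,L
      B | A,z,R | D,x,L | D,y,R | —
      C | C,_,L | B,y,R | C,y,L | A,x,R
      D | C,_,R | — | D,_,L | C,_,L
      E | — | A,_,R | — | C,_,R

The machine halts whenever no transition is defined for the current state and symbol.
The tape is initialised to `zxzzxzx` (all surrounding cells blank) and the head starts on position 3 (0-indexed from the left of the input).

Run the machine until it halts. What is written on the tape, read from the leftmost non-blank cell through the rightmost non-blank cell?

zxzy_xxx

A | zxz[z]xzx_   read z → write x, move L, go to B
B | zx[z]xxzx_   read z → write y, move R, go to D
D | zxy[x]xzx_   read x → write _, move R, go to C
C | zxy_[x]zx_   read x → write _, move L, go to C
C | zxy[_]_zx_   read _ → write x, move R, go to A
A | zxyx[_]zx_   read _ → write x, move L, go to A
A | zxy[x]xzx_   read x → write y, move L, go to A
A | zx[y]yxzx_   read y → write z, move R, go to C
C | zxz[y]xzx_   read y → write y, move R, go to B
B | zxzy[x]zx_   read x → write z, move R, go to A
A | zxzyz[z]x_   read z → write x, move L, go to B
B | zxzy[z]xx_   read z → write y, move R, go to D
D | zxzyy[x]x_   read x → write _, move R, go to C
C | zxzyy_[x]_   read x → write _, move L, go to C
C | zxzyy[_]__   read _ → write x, move R, go to A
A | zxzyyx[_]_   read _ → write x, move L, go to A
A | zxzyy[x]x_   read x → write y, move L, go to A
A | zxzy[y]yx_   read y → write z, move R, go to C
C | zxzyz[y]x_   read y → write y, move R, go to B
B | zxzyzy[x]_   read x → write z, move R, go to A
A | zxzyzyz[_]   read _ → write x, move L, go to A
A | zxzyzy[z]x   read z → write x, move L, go to B
B | zxzyz[y]xx   read y → write x, move L, go to D
D | zxzy[z]xxx   read z → write _, move L, go to D
D | zxz[y]_xxx
The non-blank tape span at halt is zxzy_xxx.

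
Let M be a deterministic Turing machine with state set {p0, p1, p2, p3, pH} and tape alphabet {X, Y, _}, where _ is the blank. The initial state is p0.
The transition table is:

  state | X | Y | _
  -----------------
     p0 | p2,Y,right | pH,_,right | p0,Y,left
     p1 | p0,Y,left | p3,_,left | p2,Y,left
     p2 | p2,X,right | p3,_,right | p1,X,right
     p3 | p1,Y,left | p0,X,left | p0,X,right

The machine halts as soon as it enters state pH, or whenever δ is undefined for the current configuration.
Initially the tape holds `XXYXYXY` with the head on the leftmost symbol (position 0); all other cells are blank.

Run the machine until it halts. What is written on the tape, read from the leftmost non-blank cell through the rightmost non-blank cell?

YXYYXY

state=p0 head=0 tape=[X]XYXYXY   (p0,X)→(p2,Y,right)
state=p2 head=1 tape=Y[X]YXYXY   (p2,X)→(p2,X,right)
state=p2 head=2 tape=YX[Y]XYXY   (p2,Y)→(p3,_,right)
state=p3 head=3 tape=YX_[X]YXY   (p3,X)→(p1,Y,left)
state=p1 head=2 tape=YX[_]YYXY   (p1,_)→(p2,Y,left)
state=p2 head=1 tape=Y[X]YYYXY   (p2,X)→(p2,X,right)
state=p2 head=2 tape=YX[Y]YYXY   (p2,Y)→(p3,_,right)
state=p3 head=3 tape=YX_[Y]YXY   (p3,Y)→(p0,X,left)
state=p0 head=2 tape=YX[_]XYXY   (p0,_)→(p0,Y,left)
state=p0 head=1 tape=Y[X]YXYXY   (p0,X)→(p2,Y,right)
state=p2 head=2 tape=YY[Y]XYXY   (p2,Y)→(p3,_,right)
state=p3 head=3 tape=YY_[X]YXY   (p3,X)→(p1,Y,left)
state=p1 head=2 tape=YY[_]YYXY   (p1,_)→(p2,Y,left)
state=p2 head=1 tape=Y[Y]YYYXY   (p2,Y)→(p3,_,right)
state=p3 head=2 tape=Y_[Y]YYXY   (p3,Y)→(p0,X,left)
state=p0 head=1 tape=Y[_]XYYXY   (p0,_)→(p0,Y,left)
state=p0 head=0 tape=[Y]YXYYXY   (p0,Y)→(pH,_,right)
state=pH head=1 tape=_[Y]XYYXY
The non-blank tape span at halt is YXYYXY.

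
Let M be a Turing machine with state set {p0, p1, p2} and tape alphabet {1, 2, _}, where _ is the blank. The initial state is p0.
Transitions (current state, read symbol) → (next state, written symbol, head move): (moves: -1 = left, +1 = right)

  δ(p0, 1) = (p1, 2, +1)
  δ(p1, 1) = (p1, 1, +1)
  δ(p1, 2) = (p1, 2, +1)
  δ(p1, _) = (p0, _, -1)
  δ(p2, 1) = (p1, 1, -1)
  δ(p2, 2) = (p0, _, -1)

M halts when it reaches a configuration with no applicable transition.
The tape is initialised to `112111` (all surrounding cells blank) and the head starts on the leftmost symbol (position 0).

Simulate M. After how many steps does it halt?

9

state=p0 head=0 tape=[1]12111_   (p0,1)→(p1,2,+1)
state=p1 head=1 tape=2[1]2111_   (p1,1)→(p1,1,+1)
state=p1 head=2 tape=21[2]111_   (p1,2)→(p1,2,+1)
state=p1 head=3 tape=212[1]11_   (p1,1)→(p1,1,+1)
state=p1 head=4 tape=2121[1]1_   (p1,1)→(p1,1,+1)
state=p1 head=5 tape=21211[1]_   (p1,1)→(p1,1,+1)
state=p1 head=6 tape=212111[_]   (p1,_)→(p0,_,-1)
state=p0 head=5 tape=21211[1]_   (p0,1)→(p1,2,+1)
state=p1 head=6 tape=212112[_]   (p1,_)→(p0,_,-1)
state=p0 head=5 tape=21211[2]_
M halts after 9 transitions.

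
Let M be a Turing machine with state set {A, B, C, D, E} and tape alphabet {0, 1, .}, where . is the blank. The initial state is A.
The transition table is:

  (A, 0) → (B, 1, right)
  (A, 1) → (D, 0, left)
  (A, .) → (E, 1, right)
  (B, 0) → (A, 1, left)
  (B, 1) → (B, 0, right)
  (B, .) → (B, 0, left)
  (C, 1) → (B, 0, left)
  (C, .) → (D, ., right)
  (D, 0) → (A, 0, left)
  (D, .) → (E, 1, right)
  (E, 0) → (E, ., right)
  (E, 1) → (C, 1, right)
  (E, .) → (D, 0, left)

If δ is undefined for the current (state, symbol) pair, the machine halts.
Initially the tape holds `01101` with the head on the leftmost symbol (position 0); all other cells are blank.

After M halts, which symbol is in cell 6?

state=A head=0 tape=[0]1101..   (A,0)→(B,1,right)
state=B head=1 tape=1[1]101..   (B,1)→(B,0,right)
state=B head=2 tape=10[1]01..   (B,1)→(B,0,right)
state=B head=3 tape=100[0]1..   (B,0)→(A,1,left)
state=A head=2 tape=10[0]11..   (A,0)→(B,1,right)
state=B head=3 tape=101[1]1..   (B,1)→(B,0,right)
state=B head=4 tape=1010[1]..   (B,1)→(B,0,right)
state=B head=5 tape=10100[.].   (B,.)→(B,0,left)
state=B head=4 tape=1010[0]0.   (B,0)→(A,1,left)
state=A head=3 tape=101[0]10.   (A,0)→(B,1,right)
state=B head=4 tape=1011[1]0.   (B,1)→(B,0,right)
state=B head=5 tape=10110[0].   (B,0)→(A,1,left)
state=A head=4 tape=1011[0]1.   (A,0)→(B,1,right)
state=B head=5 tape=10111[1].   (B,1)→(B,0,right)
state=B head=6 tape=101110[.]   (B,.)→(B,0,left)
state=B head=5 tape=10111[0]0   (B,0)→(A,1,left)
state=A head=4 tape=1011[1]10   (A,1)→(D,0,left)
state=D head=3 tape=101[1]010
Cell 6 holds 0 when M halts.

0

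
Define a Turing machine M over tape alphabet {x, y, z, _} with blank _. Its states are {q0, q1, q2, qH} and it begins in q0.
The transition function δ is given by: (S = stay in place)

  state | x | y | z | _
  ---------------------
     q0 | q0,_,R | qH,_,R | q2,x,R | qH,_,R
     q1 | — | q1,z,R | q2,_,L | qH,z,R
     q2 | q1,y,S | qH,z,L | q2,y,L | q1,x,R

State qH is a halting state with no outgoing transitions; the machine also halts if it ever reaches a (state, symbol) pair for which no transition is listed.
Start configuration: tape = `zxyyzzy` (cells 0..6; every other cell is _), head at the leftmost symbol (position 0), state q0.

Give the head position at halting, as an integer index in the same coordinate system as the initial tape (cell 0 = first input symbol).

5

q0 | [z]xyyzzy   read z → write x, move R, go to q2
q2 | x[x]yyzzy   read x → write y, move S, go to q1
q1 | x[y]yyzzy   read y → write z, move R, go to q1
q1 | xz[y]yzzy   read y → write z, move R, go to q1
q1 | xzz[y]zzy   read y → write z, move R, go to q1
q1 | xzzz[z]zy   read z → write _, move L, go to q2
q2 | xzz[z]_zy   read z → write y, move L, go to q2
q2 | xz[z]y_zy   read z → write y, move L, go to q2
q2 | x[z]yy_zy   read z → write y, move L, go to q2
q2 | [x]yyy_zy   read x → write y, move S, go to q1
q1 | [y]yyy_zy   read y → write z, move R, go to q1
q1 | z[y]yy_zy   read y → write z, move R, go to q1
q1 | zz[y]y_zy   read y → write z, move R, go to q1
q1 | zzz[y]_zy   read y → write z, move R, go to q1
q1 | zzzz[_]zy   read _ → write z, move R, go to qH
qH | zzzzz[z]y
At halt the head is at cell 5.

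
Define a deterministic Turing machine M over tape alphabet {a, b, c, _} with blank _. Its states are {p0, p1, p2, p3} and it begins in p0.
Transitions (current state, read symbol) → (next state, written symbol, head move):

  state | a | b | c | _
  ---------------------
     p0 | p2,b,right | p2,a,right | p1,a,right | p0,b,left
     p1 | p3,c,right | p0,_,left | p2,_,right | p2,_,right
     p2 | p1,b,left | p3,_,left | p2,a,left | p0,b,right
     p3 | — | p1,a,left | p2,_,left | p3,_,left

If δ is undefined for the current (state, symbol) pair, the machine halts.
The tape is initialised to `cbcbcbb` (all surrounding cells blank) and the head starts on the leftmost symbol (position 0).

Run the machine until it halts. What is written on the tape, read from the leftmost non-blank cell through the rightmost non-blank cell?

state=p0 head=0 tape=[c]bcbcbb__   (p0,c)→(p1,a,right)
state=p1 head=1 tape=a[b]cbcbb__   (p1,b)→(p0,_,left)
state=p0 head=0 tape=[a]_cbcbb__   (p0,a)→(p2,b,right)
state=p2 head=1 tape=b[_]cbcbb__   (p2,_)→(p0,b,right)
state=p0 head=2 tape=bb[c]bcbb__   (p0,c)→(p1,a,right)
state=p1 head=3 tape=bba[b]cbb__   (p1,b)→(p0,_,left)
state=p0 head=2 tape=bb[a]_cbb__   (p0,a)→(p2,b,right)
state=p2 head=3 tape=bbb[_]cbb__   (p2,_)→(p0,b,right)
state=p0 head=4 tape=bbbb[c]bb__   (p0,c)→(p1,a,right)
state=p1 head=5 tape=bbbba[b]b__   (p1,b)→(p0,_,left)
state=p0 head=4 tape=bbbb[a]_b__   (p0,a)→(p2,b,right)
state=p2 head=5 tape=bbbbb[_]b__   (p2,_)→(p0,b,right)
state=p0 head=6 tape=bbbbbb[b]__   (p0,b)→(p2,a,right)
state=p2 head=7 tape=bbbbbba[_]_   (p2,_)→(p0,b,right)
state=p0 head=8 tape=bbbbbbab[_]   (p0,_)→(p0,b,left)
state=p0 head=7 tape=bbbbbba[b]b   (p0,b)→(p2,a,right)
state=p2 head=8 tape=bbbbbbaa[b]   (p2,b)→(p3,_,left)
state=p3 head=7 tape=bbbbbba[a]_
The non-blank tape span at halt is bbbbbbaa.

bbbbbbaa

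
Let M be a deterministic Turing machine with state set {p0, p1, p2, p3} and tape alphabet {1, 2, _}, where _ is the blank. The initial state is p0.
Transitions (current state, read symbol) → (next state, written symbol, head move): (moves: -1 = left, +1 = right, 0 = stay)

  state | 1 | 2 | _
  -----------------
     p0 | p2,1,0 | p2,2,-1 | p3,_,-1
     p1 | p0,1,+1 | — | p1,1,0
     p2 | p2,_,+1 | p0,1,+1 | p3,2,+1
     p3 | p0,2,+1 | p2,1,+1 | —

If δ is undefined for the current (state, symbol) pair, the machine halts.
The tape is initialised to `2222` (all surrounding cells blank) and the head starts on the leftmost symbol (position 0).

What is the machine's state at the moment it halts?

p0 | _[2]222__   read 2 → write 2, move -1, go to p2
p2 | [_]2222__   read _ → write 2, move +1, go to p3
p3 | 2[2]222__   read 2 → write 1, move +1, go to p2
p2 | 21[2]22__   read 2 → write 1, move +1, go to p0
p0 | 211[2]2__   read 2 → write 2, move -1, go to p2
p2 | 21[1]22__   read 1 → write _, move +1, go to p2
p2 | 21_[2]2__   read 2 → write 1, move +1, go to p0
p0 | 21_1[2]__   read 2 → write 2, move -1, go to p2
p2 | 21_[1]2__   read 1 → write _, move +1, go to p2
p2 | 21__[2]__   read 2 → write 1, move +1, go to p0
p0 | 21__1[_]_   read _ → write _, move -1, go to p3
p3 | 21__[1]__   read 1 → write 2, move +1, go to p0
p0 | 21__2[_]_   read _ → write _, move -1, go to p3
p3 | 21__[2]__   read 2 → write 1, move +1, go to p2
p2 | 21__1[_]_   read _ → write 2, move +1, go to p3
p3 | 21__12[_]
No transition is defined for (p3, _); M halts in state p3.

p3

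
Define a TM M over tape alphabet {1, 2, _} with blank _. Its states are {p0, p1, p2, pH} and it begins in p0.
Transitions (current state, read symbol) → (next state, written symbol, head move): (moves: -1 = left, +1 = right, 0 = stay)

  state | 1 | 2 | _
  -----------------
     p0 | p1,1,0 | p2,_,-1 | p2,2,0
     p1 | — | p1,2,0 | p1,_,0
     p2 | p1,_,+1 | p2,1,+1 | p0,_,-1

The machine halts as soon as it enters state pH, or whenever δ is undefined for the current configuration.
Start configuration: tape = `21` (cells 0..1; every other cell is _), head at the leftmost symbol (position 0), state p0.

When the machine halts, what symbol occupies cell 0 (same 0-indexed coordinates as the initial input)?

p0 | __[2]1   read 2 → write _, move -1, go to p2
p2 | _[_]_1   read _ → write _, move -1, go to p0
p0 | [_]__1   read _ → write 2, move 0, go to p2
p2 | [2]__1   read 2 → write 1, move +1, go to p2
p2 | 1[_]_1   read _ → write _, move -1, go to p0
p0 | [1]__1   read 1 → write 1, move 0, go to p1
p1 | [1]__1
Cell 0 holds _ when M halts.

_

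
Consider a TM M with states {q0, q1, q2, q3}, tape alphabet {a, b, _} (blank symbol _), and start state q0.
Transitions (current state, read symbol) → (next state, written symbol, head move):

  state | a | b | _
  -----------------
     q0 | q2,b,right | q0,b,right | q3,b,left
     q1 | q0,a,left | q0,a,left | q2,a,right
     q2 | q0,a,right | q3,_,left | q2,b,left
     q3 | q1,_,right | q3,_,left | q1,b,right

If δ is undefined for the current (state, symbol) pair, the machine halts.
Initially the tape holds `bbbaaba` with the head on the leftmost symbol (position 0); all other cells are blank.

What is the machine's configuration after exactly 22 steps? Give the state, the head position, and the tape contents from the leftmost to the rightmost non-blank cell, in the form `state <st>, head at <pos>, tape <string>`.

state q2, head at 6, tape bbbb__abb

q0 | [b]bbaaba__   read b → write b, move right, go to q0
q0 | b[b]baaba__   read b → write b, move right, go to q0
q0 | bb[b]aaba__   read b → write b, move right, go to q0
q0 | bbb[a]aba__   read a → write b, move right, go to q2
q2 | bbbb[a]ba__   read a → write a, move right, go to q0
q0 | bbbba[b]a__   read b → write b, move right, go to q0
q0 | bbbbab[a]__   read a → write b, move right, go to q2
q2 | bbbbabb[_]_   read _ → write b, move left, go to q2
q2 | bbbbab[b]b_   read b → write _, move left, go to q3
q3 | bbbba[b]_b_   read b → write _, move left, go to q3
q3 | bbbb[a]__b_   read a → write _, move right, go to q1
q1 | bbbb_[_]_b_   read _ → write a, move right, go to q2
q2 | bbbb_a[_]b_   read _ → write b, move left, go to q2
q2 | bbbb_[a]bb_   read a → write a, move right, go to q0
q0 | bbbb_a[b]b_   read b → write b, move right, go to q0
q0 | bbbb_ab[b]_   read b → write b, move right, go to q0
q0 | bbbb_abb[_]   read _ → write b, move left, go to q3
q3 | bbbb_ab[b]b   read b → write _, move left, go to q3
q3 | bbbb_a[b]_b   read b → write _, move left, go to q3
q3 | bbbb_[a]__b   read a → write _, move right, go to q1
q1 | bbbb__[_]_b   read _ → write a, move right, go to q2
q2 | bbbb__a[_]b   read _ → write b, move left, go to q2
q2 | bbbb__[a]bb
After 22 steps: state q2, head at 6, tape bbbb__abb.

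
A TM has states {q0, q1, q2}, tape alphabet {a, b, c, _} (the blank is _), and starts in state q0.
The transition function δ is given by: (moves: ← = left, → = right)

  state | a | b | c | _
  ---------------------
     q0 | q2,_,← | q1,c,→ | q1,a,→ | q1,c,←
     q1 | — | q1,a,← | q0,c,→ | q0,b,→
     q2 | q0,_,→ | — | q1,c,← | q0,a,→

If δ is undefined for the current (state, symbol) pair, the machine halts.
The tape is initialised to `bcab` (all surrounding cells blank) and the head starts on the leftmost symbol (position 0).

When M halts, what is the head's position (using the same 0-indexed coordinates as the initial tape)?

1

q0 | [b]cab__   read b → write c, move →, go to q1
q1 | c[c]ab__   read c → write c, move →, go to q0
q0 | cc[a]b__   read a → write _, move ←, go to q2
q2 | c[c]_b__   read c → write c, move ←, go to q1
q1 | [c]c_b__   read c → write c, move →, go to q0
q0 | c[c]_b__   read c → write a, move →, go to q1
q1 | ca[_]b__   read _ → write b, move →, go to q0
q0 | cab[b]__   read b → write c, move →, go to q1
q1 | cabc[_]_   read _ → write b, move →, go to q0
q0 | cabcb[_]   read _ → write c, move ←, go to q1
q1 | cabc[b]c   read b → write a, move ←, go to q1
q1 | cab[c]ac   read c → write c, move →, go to q0
q0 | cabc[a]c   read a → write _, move ←, go to q2
q2 | cab[c]_c   read c → write c, move ←, go to q1
q1 | ca[b]c_c   read b → write a, move ←, go to q1
q1 | c[a]ac_c
At halt the head is at cell 1.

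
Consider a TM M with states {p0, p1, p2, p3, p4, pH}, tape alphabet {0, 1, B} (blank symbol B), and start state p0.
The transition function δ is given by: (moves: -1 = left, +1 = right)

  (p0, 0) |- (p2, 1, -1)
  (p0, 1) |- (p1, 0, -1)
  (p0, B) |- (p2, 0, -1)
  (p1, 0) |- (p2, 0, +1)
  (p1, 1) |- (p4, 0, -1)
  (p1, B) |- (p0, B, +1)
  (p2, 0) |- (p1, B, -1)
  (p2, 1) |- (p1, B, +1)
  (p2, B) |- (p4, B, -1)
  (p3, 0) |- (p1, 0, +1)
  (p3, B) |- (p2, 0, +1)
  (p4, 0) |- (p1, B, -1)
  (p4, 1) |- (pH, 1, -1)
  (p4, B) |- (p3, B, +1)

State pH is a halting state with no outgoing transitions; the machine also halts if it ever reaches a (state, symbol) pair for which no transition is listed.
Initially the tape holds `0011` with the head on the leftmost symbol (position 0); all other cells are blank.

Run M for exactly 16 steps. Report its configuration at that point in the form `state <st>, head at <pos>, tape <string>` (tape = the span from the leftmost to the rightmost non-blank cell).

state p2, head at 2, tape 0B0B0B0

p0 | BB[0]011BB   read 0 → write 1, move -1, go to p2
p2 | B[B]1011BB   read B → write B, move -1, go to p4
p4 | [B]B1011BB   read B → write B, move +1, go to p3
p3 | B[B]1011BB   read B → write 0, move +1, go to p2
p2 | B0[1]011BB   read 1 → write B, move +1, go to p1
p1 | B0B[0]11BB   read 0 → write 0, move +1, go to p2
p2 | B0B0[1]1BB   read 1 → write B, move +1, go to p1
p1 | B0B0B[1]BB   read 1 → write 0, move -1, go to p4
p4 | B0B0[B]0BB   read B → write B, move +1, go to p3
p3 | B0B0B[0]BB   read 0 → write 0, move +1, go to p1
p1 | B0B0B0[B]B   read B → write B, move +1, go to p0
p0 | B0B0B0B[B]   read B → write 0, move -1, go to p2
p2 | B0B0B0[B]0   read B → write B, move -1, go to p4
p4 | B0B0B[0]B0   read 0 → write B, move -1, go to p1
p1 | B0B0[B]BB0   read B → write B, move +1, go to p0
p0 | B0B0B[B]B0   read B → write 0, move -1, go to p2
p2 | B0B0[B]0B0
After 16 steps: state p2, head at 2, tape 0B0B0B0.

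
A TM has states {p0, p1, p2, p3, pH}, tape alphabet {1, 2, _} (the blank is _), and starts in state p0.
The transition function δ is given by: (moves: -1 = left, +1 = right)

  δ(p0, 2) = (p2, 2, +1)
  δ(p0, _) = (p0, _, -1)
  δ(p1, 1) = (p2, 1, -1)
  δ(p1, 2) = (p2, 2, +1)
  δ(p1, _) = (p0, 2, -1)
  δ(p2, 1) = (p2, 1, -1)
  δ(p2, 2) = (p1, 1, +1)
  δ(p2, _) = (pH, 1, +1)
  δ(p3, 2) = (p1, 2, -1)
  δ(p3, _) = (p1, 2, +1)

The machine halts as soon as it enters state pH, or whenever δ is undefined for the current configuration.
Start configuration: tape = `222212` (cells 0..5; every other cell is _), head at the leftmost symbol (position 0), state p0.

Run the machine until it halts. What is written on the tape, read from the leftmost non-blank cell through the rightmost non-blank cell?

1111112

p0 | _[2]22212   read 2 → write 2, move +1, go to p2
p2 | _2[2]2212   read 2 → write 1, move +1, go to p1
p1 | _21[2]212   read 2 → write 2, move +1, go to p2
p2 | _212[2]12   read 2 → write 1, move +1, go to p1
p1 | _2121[1]2   read 1 → write 1, move -1, go to p2
p2 | _212[1]12   read 1 → write 1, move -1, go to p2
p2 | _21[2]112   read 2 → write 1, move +1, go to p1
p1 | _211[1]12   read 1 → write 1, move -1, go to p2
p2 | _21[1]112   read 1 → write 1, move -1, go to p2
p2 | _2[1]1112   read 1 → write 1, move -1, go to p2
p2 | _[2]11112   read 2 → write 1, move +1, go to p1
p1 | _1[1]1112   read 1 → write 1, move -1, go to p2
p2 | _[1]11112   read 1 → write 1, move -1, go to p2
p2 | [_]111112   read _ → write 1, move +1, go to pH
pH | 1[1]11112
The non-blank tape span at halt is 1111112.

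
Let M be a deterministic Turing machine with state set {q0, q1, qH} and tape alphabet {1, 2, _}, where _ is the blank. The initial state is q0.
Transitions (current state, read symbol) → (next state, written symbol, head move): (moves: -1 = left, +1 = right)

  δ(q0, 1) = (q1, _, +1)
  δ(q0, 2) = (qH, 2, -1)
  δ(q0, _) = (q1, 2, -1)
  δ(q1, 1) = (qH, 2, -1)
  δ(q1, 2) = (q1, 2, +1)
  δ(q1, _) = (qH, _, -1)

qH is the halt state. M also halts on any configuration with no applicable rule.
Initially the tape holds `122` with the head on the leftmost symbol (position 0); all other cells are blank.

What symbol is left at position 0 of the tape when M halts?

q0 | [1]22_   read 1 → write _, move +1, go to q1
q1 | _[2]2_   read 2 → write 2, move +1, go to q1
q1 | _2[2]_   read 2 → write 2, move +1, go to q1
q1 | _22[_]   read _ → write _, move -1, go to qH
qH | _2[2]_
Cell 0 holds _ when M halts.

_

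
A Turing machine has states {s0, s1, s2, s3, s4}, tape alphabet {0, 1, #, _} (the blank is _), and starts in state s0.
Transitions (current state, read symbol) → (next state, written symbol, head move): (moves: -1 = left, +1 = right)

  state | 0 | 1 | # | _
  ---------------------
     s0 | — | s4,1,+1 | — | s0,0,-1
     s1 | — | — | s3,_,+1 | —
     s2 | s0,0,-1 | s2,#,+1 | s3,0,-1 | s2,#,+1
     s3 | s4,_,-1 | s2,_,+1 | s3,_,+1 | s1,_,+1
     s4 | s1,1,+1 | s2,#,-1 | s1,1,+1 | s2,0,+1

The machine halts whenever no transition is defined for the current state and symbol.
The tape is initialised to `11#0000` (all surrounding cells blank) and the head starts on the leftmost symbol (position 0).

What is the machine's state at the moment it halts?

s0

state=s0 head=0 tape=[1]1#0000   (s0,1)→(s4,1,+1)
state=s4 head=1 tape=1[1]#0000   (s4,1)→(s2,#,-1)
state=s2 head=0 tape=[1]##0000   (s2,1)→(s2,#,+1)
state=s2 head=1 tape=#[#]#0000   (s2,#)→(s3,0,-1)
state=s3 head=0 tape=[#]0#0000   (s3,#)→(s3,_,+1)
state=s3 head=1 tape=_[0]#0000   (s3,0)→(s4,_,-1)
state=s4 head=0 tape=[_]_#0000   (s4,_)→(s2,0,+1)
state=s2 head=1 tape=0[_]#0000   (s2,_)→(s2,#,+1)
state=s2 head=2 tape=0#[#]0000   (s2,#)→(s3,0,-1)
state=s3 head=1 tape=0[#]00000   (s3,#)→(s3,_,+1)
state=s3 head=2 tape=0_[0]0000   (s3,0)→(s4,_,-1)
state=s4 head=1 tape=0[_]_0000   (s4,_)→(s2,0,+1)
state=s2 head=2 tape=00[_]0000   (s2,_)→(s2,#,+1)
state=s2 head=3 tape=00#[0]000   (s2,0)→(s0,0,-1)
state=s0 head=2 tape=00[#]0000
No transition is defined for (s0, #); M halts in state s0.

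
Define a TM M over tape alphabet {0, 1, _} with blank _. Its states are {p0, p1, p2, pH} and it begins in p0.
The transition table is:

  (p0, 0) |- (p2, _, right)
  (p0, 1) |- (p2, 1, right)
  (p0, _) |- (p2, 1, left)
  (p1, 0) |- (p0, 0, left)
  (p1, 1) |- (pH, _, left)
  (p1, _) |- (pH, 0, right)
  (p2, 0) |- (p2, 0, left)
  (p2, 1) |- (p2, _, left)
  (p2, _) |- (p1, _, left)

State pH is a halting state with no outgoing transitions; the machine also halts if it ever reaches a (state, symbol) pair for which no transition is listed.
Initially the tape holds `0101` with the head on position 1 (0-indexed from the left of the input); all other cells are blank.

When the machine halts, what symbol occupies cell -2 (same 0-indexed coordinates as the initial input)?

p0 | __0[1]01   read 1 → write 1, move right, go to p2
p2 | __01[0]1   read 0 → write 0, move left, go to p2
p2 | __0[1]01   read 1 → write _, move left, go to p2
p2 | __[0]_01   read 0 → write 0, move left, go to p2
p2 | _[_]0_01   read _ → write _, move left, go to p1
p1 | [_]_0_01   read _ → write 0, move right, go to pH
pH | 0[_]0_01
Cell -2 holds 0 when M halts.

0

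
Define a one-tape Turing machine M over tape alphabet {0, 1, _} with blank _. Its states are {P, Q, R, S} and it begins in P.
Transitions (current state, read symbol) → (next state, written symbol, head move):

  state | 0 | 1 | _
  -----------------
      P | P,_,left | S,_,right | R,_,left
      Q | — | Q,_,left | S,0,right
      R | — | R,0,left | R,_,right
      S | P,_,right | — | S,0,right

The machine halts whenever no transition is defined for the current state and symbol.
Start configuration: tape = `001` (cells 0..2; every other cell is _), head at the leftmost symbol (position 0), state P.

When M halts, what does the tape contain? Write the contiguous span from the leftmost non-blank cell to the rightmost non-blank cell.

01

P | __[0]01   read 0 → write _, move left, go to P
P | _[_]_01   read _ → write _, move left, go to R
R | [_]__01   read _ → write _, move right, go to R
R | _[_]_01   read _ → write _, move right, go to R
R | __[_]01   read _ → write _, move right, go to R
R | ___[0]1
The non-blank tape span at halt is 01.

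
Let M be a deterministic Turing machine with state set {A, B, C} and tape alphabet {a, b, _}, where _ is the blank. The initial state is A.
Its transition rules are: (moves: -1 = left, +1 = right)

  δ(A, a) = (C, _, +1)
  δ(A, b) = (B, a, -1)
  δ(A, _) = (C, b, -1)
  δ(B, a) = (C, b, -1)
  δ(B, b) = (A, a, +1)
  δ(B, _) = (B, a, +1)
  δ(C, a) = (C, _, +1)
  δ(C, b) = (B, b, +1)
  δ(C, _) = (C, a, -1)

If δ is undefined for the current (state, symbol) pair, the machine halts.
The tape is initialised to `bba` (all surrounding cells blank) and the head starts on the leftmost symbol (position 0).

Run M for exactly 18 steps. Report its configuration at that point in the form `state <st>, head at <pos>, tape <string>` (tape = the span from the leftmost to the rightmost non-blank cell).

state C, head at 0, tape bbaaa

state=A head=0 tape=_[b]ba__   (A,b)→(B,a,-1)
state=B head=-1 tape=[_]aba__   (B,_)→(B,a,+1)
state=B head=0 tape=a[a]ba__   (B,a)→(C,b,-1)
state=C head=-1 tape=[a]bba__   (C,a)→(C,_,+1)
state=C head=0 tape=_[b]ba__   (C,b)→(B,b,+1)
state=B head=1 tape=_b[b]a__   (B,b)→(A,a,+1)
state=A head=2 tape=_ba[a]__   (A,a)→(C,_,+1)
state=C head=3 tape=_ba_[_]_   (C,_)→(C,a,-1)
state=C head=2 tape=_ba[_]a_   (C,_)→(C,a,-1)
state=C head=1 tape=_b[a]aa_   (C,a)→(C,_,+1)
state=C head=2 tape=_b_[a]a_   (C,a)→(C,_,+1)
state=C head=3 tape=_b__[a]_   (C,a)→(C,_,+1)
state=C head=4 tape=_b___[_]   (C,_)→(C,a,-1)
state=C head=3 tape=_b__[_]a   (C,_)→(C,a,-1)
state=C head=2 tape=_b_[_]aa   (C,_)→(C,a,-1)
state=C head=1 tape=_b[_]aaa   (C,_)→(C,a,-1)
state=C head=0 tape=_[b]aaaa   (C,b)→(B,b,+1)
state=B head=1 tape=_b[a]aaa   (B,a)→(C,b,-1)
state=C head=0 tape=_[b]baaa
After 18 steps: state C, head at 0, tape bbaaa.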